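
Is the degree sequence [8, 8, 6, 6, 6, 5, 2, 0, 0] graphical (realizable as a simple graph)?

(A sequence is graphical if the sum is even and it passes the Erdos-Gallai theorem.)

Sum of degrees = 41. Sum is odd, so the sequence is NOT graphical.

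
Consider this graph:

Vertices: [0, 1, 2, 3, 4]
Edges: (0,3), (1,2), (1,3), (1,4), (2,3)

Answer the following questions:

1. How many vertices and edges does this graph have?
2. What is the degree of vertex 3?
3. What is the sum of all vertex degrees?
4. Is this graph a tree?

Count: 5 vertices, 5 edges.
Vertex 3 has neighbors [0, 1, 2], degree = 3.
Handshaking lemma: 2 * 5 = 10.
A tree on 5 vertices has 4 edges. This graph has 5 edges (1 extra). Not a tree.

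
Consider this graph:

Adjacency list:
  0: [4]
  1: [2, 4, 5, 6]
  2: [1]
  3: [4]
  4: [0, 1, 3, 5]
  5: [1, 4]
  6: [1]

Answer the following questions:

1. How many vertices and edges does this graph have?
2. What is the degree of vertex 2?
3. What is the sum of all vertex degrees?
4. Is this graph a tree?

Count: 7 vertices, 7 edges.
Vertex 2 has neighbors [1], degree = 1.
Handshaking lemma: 2 * 7 = 14.
A tree on 7 vertices has 6 edges. This graph has 7 edges (1 extra). Not a tree.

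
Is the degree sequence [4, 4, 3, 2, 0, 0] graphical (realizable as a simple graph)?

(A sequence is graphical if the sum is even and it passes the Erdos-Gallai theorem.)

Sum of degrees = 13. Sum is odd, so the sequence is NOT graphical.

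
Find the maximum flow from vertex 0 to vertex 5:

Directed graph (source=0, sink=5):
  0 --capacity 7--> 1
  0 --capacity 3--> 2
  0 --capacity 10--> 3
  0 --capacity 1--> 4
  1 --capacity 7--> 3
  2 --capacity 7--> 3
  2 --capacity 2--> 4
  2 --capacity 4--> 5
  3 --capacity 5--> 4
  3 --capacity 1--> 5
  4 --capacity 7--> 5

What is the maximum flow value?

Computing max flow:
  Flow on (0->2): 3/3
  Flow on (0->3): 6/10
  Flow on (0->4): 1/1
  Flow on (2->5): 3/4
  Flow on (3->4): 5/5
  Flow on (3->5): 1/1
  Flow on (4->5): 6/7
Maximum flow = 10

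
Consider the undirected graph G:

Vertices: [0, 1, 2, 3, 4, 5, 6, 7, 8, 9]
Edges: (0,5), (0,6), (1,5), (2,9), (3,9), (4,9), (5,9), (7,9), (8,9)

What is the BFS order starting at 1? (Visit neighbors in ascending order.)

BFS from vertex 1 (neighbors processed in ascending order):
Visit order: 1, 5, 0, 9, 6, 2, 3, 4, 7, 8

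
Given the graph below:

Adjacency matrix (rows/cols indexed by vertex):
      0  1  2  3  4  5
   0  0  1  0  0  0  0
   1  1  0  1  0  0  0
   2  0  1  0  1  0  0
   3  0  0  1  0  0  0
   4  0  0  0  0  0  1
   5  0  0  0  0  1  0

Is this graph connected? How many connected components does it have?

Checking connectivity: the graph has 2 connected component(s).
Components: [[0, 1, 2, 3], [4, 5]]. The graph is NOT connected.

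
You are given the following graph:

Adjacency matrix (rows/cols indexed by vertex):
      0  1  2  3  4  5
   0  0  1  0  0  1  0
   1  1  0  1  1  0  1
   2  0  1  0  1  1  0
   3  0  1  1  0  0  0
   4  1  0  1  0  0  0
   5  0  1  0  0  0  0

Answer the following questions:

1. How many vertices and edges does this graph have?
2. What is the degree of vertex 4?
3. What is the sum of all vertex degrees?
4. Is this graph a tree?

Count: 6 vertices, 7 edges.
Vertex 4 has neighbors [0, 2], degree = 2.
Handshaking lemma: 2 * 7 = 14.
A tree on 6 vertices has 5 edges. This graph has 7 edges (2 extra). Not a tree.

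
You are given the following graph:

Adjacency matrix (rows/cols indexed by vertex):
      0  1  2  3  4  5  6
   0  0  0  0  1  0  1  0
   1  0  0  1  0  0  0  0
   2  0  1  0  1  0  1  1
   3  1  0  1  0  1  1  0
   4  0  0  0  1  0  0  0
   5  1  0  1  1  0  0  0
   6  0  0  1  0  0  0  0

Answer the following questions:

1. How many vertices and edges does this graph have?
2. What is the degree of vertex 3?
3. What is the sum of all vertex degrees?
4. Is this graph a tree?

Count: 7 vertices, 8 edges.
Vertex 3 has neighbors [0, 2, 4, 5], degree = 4.
Handshaking lemma: 2 * 8 = 16.
A tree on 7 vertices has 6 edges. This graph has 8 edges (2 extra). Not a tree.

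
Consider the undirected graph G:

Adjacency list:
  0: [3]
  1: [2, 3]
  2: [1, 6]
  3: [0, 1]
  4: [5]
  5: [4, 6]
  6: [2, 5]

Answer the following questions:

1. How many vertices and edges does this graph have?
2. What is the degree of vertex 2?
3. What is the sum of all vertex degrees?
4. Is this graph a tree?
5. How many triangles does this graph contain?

Count: 7 vertices, 6 edges.
Vertex 2 has neighbors [1, 6], degree = 2.
Handshaking lemma: 2 * 6 = 12.
A graph is a tree iff it is connected and has exactly n-1 edges. This graph is connected (all 7 vertices in one component) and has 7-1 = 6 edges. It is a tree.
Number of triangles = 0.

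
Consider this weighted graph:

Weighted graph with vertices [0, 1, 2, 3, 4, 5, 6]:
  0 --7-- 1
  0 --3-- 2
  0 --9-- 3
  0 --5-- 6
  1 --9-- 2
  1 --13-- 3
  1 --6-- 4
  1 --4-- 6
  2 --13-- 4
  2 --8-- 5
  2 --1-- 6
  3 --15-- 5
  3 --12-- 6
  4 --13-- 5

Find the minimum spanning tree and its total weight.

Applying Kruskal's algorithm (sort edges by weight, add if no cycle):
  Add (2,6) w=1
  Add (0,2) w=3
  Add (1,6) w=4
  Skip (0,6) w=5 (creates cycle)
  Add (1,4) w=6
  Skip (0,1) w=7 (creates cycle)
  Add (2,5) w=8
  Add (0,3) w=9
  Skip (1,2) w=9 (creates cycle)
  Skip (3,6) w=12 (creates cycle)
  Skip (1,3) w=13 (creates cycle)
  Skip (2,4) w=13 (creates cycle)
  Skip (4,5) w=13 (creates cycle)
  Skip (3,5) w=15 (creates cycle)
MST weight = 31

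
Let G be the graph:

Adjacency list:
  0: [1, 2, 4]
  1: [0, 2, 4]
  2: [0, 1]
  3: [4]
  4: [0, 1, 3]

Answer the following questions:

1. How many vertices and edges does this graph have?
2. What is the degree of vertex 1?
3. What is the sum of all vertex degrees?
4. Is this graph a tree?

Count: 5 vertices, 6 edges.
Vertex 1 has neighbors [0, 2, 4], degree = 3.
Handshaking lemma: 2 * 6 = 12.
A tree on 5 vertices has 4 edges. This graph has 6 edges (2 extra). Not a tree.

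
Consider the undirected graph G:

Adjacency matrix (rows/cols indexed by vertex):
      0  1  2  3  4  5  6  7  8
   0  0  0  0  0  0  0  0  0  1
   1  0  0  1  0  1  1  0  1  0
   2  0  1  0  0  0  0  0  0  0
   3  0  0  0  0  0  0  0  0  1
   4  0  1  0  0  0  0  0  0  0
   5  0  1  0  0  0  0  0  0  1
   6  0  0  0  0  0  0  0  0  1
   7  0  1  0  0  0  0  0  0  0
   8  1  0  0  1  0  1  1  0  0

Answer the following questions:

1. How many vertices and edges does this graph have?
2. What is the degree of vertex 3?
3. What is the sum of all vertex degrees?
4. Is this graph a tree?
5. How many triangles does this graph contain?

Count: 9 vertices, 8 edges.
Vertex 3 has neighbors [8], degree = 1.
Handshaking lemma: 2 * 8 = 16.
A graph is a tree iff it is connected and has exactly n-1 edges. This graph is connected (all 9 vertices in one component) and has 9-1 = 8 edges. It is a tree.
Number of triangles = 0.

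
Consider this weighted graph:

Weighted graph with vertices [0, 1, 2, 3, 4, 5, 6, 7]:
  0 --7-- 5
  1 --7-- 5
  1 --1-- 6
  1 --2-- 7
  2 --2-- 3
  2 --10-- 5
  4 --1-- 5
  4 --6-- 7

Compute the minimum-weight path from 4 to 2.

Using Dijkstra's algorithm from vertex 4:
Shortest path: 4 -> 5 -> 2
Total weight: 1 + 10 = 11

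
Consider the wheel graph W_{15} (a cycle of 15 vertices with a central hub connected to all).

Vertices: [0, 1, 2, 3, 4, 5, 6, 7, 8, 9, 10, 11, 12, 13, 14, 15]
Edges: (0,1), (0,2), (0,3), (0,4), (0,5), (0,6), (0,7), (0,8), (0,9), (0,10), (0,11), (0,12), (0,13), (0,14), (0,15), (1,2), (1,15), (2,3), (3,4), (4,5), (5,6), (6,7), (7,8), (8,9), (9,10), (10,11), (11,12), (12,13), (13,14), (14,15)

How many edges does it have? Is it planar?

Wheel graph W_{15}: 15 cycle edges + 15 spoke edges = 30 edges.
Total vertices: 16.
The graph is planar.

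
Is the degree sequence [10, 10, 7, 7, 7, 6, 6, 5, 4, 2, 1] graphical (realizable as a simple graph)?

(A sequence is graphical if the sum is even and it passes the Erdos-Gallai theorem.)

Sum of degrees = 65. Sum is odd, so the sequence is NOT graphical.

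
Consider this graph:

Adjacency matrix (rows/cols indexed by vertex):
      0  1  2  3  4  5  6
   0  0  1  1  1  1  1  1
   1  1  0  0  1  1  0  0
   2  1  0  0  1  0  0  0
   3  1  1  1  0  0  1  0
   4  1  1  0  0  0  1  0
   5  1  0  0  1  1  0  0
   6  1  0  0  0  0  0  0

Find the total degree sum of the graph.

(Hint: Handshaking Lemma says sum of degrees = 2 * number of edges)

Count edges: 11 edges.
By Handshaking Lemma: sum of degrees = 2 * 11 = 22.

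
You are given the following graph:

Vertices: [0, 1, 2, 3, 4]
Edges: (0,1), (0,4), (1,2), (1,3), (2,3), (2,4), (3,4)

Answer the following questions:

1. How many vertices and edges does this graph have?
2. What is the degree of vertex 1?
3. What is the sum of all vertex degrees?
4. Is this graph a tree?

Count: 5 vertices, 7 edges.
Vertex 1 has neighbors [0, 2, 3], degree = 3.
Handshaking lemma: 2 * 7 = 14.
A tree on 5 vertices has 4 edges. This graph has 7 edges (3 extra). Not a tree.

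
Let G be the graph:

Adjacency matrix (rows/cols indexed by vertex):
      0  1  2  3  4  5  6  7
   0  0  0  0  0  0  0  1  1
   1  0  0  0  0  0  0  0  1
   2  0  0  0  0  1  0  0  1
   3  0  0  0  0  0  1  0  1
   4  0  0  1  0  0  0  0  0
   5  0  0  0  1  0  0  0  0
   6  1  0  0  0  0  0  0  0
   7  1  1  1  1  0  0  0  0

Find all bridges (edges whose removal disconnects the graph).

A bridge is an edge whose removal increases the number of connected components.
Bridges found: (0,6), (0,7), (1,7), (2,4), (2,7), (3,5), (3,7)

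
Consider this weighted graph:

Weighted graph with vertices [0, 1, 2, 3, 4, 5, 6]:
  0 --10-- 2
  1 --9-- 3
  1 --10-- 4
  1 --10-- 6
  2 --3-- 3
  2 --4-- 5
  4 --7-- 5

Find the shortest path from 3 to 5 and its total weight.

Using Dijkstra's algorithm from vertex 3:
Shortest path: 3 -> 2 -> 5
Total weight: 3 + 4 = 7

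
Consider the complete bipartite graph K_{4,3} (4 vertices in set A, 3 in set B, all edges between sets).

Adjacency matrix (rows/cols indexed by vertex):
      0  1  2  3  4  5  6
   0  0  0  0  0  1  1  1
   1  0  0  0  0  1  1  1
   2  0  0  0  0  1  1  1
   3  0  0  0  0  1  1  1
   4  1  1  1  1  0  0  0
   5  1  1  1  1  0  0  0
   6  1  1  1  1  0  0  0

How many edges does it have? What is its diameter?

K_{4,3} has 4 * 3 = 12 edges.
Any vertex reaches any opposite-side vertex in 1 step; same-side vertices reach in 2 steps via any opposite-side vertex.
Diameter = 2.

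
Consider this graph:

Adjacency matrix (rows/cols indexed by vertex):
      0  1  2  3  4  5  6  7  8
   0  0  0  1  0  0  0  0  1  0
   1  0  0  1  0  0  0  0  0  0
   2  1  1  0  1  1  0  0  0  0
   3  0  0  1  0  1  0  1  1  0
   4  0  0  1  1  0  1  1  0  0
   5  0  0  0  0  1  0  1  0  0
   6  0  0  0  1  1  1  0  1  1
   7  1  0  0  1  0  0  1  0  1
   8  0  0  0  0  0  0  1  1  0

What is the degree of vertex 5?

Vertex 5 has neighbors [4, 6], so deg(5) = 2.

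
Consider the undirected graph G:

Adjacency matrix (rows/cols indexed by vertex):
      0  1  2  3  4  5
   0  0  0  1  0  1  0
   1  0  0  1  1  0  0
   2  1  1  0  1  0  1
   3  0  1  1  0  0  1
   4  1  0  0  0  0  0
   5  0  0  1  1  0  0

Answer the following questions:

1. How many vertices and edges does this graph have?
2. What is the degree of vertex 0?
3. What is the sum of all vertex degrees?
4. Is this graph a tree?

Count: 6 vertices, 7 edges.
Vertex 0 has neighbors [2, 4], degree = 2.
Handshaking lemma: 2 * 7 = 14.
A tree on 6 vertices has 5 edges. This graph has 7 edges (2 extra). Not a tree.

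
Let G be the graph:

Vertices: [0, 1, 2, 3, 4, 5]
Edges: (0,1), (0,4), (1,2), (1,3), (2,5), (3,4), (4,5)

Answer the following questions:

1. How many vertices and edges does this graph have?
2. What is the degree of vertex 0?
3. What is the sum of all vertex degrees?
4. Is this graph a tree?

Count: 6 vertices, 7 edges.
Vertex 0 has neighbors [1, 4], degree = 2.
Handshaking lemma: 2 * 7 = 14.
A tree on 6 vertices has 5 edges. This graph has 7 edges (2 extra). Not a tree.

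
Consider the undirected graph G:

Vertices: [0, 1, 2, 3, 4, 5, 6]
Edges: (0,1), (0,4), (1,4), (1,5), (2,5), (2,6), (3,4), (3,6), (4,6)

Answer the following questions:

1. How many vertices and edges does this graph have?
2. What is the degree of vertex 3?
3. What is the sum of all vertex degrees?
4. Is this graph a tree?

Count: 7 vertices, 9 edges.
Vertex 3 has neighbors [4, 6], degree = 2.
Handshaking lemma: 2 * 9 = 18.
A tree on 7 vertices has 6 edges. This graph has 9 edges (3 extra). Not a tree.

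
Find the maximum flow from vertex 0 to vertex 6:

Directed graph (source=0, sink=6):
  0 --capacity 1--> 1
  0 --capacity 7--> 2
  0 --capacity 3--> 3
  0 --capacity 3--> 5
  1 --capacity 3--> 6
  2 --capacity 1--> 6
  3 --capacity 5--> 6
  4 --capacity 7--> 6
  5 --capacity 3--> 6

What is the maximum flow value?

Computing max flow:
  Flow on (0->1): 1/1
  Flow on (0->2): 1/7
  Flow on (0->3): 3/3
  Flow on (0->5): 3/3
  Flow on (1->6): 1/3
  Flow on (2->6): 1/1
  Flow on (3->6): 3/5
  Flow on (5->6): 3/3
Maximum flow = 8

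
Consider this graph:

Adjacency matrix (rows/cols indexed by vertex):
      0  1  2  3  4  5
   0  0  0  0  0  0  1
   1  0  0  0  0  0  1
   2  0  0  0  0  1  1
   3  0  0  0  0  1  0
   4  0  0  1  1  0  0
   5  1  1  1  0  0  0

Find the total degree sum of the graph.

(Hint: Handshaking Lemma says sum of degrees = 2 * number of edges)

Count edges: 5 edges.
By Handshaking Lemma: sum of degrees = 2 * 5 = 10.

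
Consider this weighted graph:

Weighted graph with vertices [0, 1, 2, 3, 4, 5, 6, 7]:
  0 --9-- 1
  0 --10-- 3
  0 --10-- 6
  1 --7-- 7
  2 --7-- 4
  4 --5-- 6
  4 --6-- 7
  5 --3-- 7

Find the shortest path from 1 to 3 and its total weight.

Using Dijkstra's algorithm from vertex 1:
Shortest path: 1 -> 0 -> 3
Total weight: 9 + 10 = 19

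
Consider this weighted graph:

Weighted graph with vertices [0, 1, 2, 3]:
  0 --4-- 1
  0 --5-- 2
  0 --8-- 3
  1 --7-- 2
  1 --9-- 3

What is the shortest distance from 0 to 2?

Using Dijkstra's algorithm from vertex 0:
Shortest path: 0 -> 2
Total weight: 5 = 5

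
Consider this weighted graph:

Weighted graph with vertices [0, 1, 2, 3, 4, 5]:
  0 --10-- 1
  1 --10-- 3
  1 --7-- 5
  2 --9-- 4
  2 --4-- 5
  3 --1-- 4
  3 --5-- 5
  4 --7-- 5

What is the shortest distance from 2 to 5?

Using Dijkstra's algorithm from vertex 2:
Shortest path: 2 -> 5
Total weight: 4 = 4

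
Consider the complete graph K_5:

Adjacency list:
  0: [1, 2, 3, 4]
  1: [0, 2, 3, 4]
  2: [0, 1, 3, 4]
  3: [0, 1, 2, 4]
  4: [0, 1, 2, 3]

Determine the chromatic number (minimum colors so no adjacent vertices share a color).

In K_5, every vertex is adjacent to every other vertex.
Each vertex needs a unique color.
Chromatic number = 5.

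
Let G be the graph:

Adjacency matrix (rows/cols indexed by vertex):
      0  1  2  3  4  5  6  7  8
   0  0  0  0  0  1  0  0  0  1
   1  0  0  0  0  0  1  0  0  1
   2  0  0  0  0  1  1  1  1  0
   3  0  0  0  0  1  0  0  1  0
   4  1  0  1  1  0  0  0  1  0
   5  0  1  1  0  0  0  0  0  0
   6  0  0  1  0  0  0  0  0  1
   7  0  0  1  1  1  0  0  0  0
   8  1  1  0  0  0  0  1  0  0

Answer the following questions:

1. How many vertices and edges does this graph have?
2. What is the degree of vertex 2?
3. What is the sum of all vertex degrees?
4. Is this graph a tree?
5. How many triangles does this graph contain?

Count: 9 vertices, 12 edges.
Vertex 2 has neighbors [4, 5, 6, 7], degree = 4.
Handshaking lemma: 2 * 12 = 24.
A tree on 9 vertices has 8 edges. This graph has 12 edges (4 extra). Not a tree.
Number of triangles = 2.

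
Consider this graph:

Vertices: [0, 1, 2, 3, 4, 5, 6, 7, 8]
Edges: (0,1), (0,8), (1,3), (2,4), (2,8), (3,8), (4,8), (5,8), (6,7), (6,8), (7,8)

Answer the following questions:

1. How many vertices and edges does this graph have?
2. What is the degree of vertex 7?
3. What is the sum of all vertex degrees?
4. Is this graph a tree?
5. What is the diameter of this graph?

Count: 9 vertices, 11 edges.
Vertex 7 has neighbors [6, 8], degree = 2.
Handshaking lemma: 2 * 11 = 22.
A tree on 9 vertices has 8 edges. This graph has 11 edges (3 extra). Not a tree.
Diameter (longest shortest path) = 3.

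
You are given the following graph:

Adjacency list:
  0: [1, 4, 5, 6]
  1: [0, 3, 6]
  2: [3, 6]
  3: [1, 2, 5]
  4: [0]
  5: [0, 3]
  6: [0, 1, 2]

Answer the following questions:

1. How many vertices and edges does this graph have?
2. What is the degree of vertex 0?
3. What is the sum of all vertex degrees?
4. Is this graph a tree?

Count: 7 vertices, 9 edges.
Vertex 0 has neighbors [1, 4, 5, 6], degree = 4.
Handshaking lemma: 2 * 9 = 18.
A tree on 7 vertices has 6 edges. This graph has 9 edges (3 extra). Not a tree.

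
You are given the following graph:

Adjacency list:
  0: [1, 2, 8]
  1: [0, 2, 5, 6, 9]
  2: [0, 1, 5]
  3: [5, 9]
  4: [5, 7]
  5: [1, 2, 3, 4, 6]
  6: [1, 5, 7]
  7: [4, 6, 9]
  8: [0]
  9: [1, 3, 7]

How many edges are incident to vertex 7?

Vertex 7 has neighbors [4, 6, 9], so deg(7) = 3.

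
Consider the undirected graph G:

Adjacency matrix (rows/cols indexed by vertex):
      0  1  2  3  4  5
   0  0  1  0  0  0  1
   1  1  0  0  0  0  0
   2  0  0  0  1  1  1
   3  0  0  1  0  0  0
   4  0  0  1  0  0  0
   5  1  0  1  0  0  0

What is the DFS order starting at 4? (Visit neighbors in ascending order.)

DFS from vertex 4 (neighbors processed in ascending order):
Visit order: 4, 2, 3, 5, 0, 1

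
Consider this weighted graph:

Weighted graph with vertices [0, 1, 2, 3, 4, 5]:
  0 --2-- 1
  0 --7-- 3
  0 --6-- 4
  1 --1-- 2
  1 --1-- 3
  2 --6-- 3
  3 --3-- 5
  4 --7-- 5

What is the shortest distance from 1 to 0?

Using Dijkstra's algorithm from vertex 1:
Shortest path: 1 -> 0
Total weight: 2 = 2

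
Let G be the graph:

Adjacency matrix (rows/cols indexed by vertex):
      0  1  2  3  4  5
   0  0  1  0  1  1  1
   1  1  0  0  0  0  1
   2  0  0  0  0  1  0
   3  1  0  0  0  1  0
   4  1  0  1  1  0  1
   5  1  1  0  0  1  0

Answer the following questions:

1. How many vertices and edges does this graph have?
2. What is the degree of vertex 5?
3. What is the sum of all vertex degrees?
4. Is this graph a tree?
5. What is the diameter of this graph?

Count: 6 vertices, 8 edges.
Vertex 5 has neighbors [0, 1, 4], degree = 3.
Handshaking lemma: 2 * 8 = 16.
A tree on 6 vertices has 5 edges. This graph has 8 edges (3 extra). Not a tree.
Diameter (longest shortest path) = 3.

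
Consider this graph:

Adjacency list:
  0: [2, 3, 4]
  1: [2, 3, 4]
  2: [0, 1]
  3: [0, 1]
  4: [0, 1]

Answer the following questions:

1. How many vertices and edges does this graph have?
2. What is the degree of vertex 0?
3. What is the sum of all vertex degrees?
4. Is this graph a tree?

Count: 5 vertices, 6 edges.
Vertex 0 has neighbors [2, 3, 4], degree = 3.
Handshaking lemma: 2 * 6 = 12.
A tree on 5 vertices has 4 edges. This graph has 6 edges (2 extra). Not a tree.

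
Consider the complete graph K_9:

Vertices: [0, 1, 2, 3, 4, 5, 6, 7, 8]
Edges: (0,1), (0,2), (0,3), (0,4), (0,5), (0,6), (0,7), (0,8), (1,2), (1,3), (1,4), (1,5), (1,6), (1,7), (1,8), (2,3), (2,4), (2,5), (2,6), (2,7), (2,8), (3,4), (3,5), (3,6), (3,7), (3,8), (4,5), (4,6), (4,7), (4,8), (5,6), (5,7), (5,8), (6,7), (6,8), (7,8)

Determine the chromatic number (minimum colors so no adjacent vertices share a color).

In K_9, every vertex is adjacent to every other vertex.
Each vertex needs a unique color.
Chromatic number = 9.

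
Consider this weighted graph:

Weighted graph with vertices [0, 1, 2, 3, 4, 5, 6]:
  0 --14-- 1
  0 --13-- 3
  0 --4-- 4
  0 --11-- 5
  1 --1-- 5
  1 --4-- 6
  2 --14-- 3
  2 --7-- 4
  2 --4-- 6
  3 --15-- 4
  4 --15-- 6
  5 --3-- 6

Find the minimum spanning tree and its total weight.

Applying Kruskal's algorithm (sort edges by weight, add if no cycle):
  Add (1,5) w=1
  Add (5,6) w=3
  Add (0,4) w=4
  Skip (1,6) w=4 (creates cycle)
  Add (2,6) w=4
  Add (2,4) w=7
  Skip (0,5) w=11 (creates cycle)
  Add (0,3) w=13
  Skip (0,1) w=14 (creates cycle)
  Skip (2,3) w=14 (creates cycle)
  Skip (3,4) w=15 (creates cycle)
  Skip (4,6) w=15 (creates cycle)
MST weight = 32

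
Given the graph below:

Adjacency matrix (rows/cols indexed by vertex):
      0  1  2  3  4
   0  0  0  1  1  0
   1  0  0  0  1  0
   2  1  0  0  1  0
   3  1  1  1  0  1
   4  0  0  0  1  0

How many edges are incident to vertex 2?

Vertex 2 has neighbors [0, 3], so deg(2) = 2.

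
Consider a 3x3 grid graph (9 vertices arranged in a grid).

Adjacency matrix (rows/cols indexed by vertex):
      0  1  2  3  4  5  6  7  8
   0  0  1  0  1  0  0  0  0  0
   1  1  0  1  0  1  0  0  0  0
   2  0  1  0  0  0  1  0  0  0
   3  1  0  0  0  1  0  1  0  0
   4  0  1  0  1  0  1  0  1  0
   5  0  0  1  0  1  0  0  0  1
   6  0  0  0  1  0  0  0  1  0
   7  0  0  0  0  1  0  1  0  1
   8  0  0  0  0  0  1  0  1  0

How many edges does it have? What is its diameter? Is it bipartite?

A 3x3 grid has 6 vertical edges and 6 horizontal edges.
Total edges = 6 + 6 = 12.
Diameter = (3-1) + (3-1) = 4 (corner to opposite corner).
Grid graphs are bipartite (checkerboard coloring).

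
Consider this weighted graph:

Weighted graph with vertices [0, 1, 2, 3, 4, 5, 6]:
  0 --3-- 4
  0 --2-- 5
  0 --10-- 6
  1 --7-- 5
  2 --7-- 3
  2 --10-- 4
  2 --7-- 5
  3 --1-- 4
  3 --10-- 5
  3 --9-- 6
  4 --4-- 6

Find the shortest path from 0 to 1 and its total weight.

Using Dijkstra's algorithm from vertex 0:
Shortest path: 0 -> 5 -> 1
Total weight: 2 + 7 = 9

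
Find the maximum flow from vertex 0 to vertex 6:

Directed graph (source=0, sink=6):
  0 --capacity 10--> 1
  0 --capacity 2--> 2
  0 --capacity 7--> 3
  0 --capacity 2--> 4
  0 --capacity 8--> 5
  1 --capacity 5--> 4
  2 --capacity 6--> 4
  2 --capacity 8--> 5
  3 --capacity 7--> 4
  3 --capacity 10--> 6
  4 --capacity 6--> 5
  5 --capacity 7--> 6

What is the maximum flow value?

Computing max flow:
  Flow on (0->1): 5/10
  Flow on (0->3): 7/7
  Flow on (0->4): 1/2
  Flow on (0->5): 1/8
  Flow on (1->4): 5/5
  Flow on (3->6): 7/10
  Flow on (4->5): 6/6
  Flow on (5->6): 7/7
Maximum flow = 14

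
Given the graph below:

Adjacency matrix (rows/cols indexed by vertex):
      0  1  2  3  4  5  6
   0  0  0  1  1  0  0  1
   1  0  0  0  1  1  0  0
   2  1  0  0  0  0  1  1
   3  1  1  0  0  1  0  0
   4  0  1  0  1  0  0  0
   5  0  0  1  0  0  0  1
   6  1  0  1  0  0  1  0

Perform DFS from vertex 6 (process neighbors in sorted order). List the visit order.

DFS from vertex 6 (neighbors processed in ascending order):
Visit order: 6, 0, 2, 5, 3, 1, 4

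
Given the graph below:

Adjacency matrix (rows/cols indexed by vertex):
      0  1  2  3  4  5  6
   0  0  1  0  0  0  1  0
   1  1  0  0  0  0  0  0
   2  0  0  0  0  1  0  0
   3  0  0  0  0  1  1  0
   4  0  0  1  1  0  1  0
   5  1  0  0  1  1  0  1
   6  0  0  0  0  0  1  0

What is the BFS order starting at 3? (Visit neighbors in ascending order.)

BFS from vertex 3 (neighbors processed in ascending order):
Visit order: 3, 4, 5, 2, 0, 6, 1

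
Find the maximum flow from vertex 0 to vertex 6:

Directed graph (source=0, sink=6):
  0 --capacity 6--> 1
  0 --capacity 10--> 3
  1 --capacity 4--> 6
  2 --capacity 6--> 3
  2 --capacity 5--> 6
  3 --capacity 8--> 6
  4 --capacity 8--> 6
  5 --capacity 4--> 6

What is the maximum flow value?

Computing max flow:
  Flow on (0->1): 4/6
  Flow on (0->3): 8/10
  Flow on (1->6): 4/4
  Flow on (3->6): 8/8
Maximum flow = 12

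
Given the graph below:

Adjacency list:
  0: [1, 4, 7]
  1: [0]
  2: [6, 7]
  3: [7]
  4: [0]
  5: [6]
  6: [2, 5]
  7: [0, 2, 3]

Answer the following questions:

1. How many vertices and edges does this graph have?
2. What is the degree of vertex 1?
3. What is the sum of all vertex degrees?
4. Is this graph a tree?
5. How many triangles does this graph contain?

Count: 8 vertices, 7 edges.
Vertex 1 has neighbors [0], degree = 1.
Handshaking lemma: 2 * 7 = 14.
A graph is a tree iff it is connected and has exactly n-1 edges. This graph is connected (all 8 vertices in one component) and has 8-1 = 7 edges. It is a tree.
Number of triangles = 0.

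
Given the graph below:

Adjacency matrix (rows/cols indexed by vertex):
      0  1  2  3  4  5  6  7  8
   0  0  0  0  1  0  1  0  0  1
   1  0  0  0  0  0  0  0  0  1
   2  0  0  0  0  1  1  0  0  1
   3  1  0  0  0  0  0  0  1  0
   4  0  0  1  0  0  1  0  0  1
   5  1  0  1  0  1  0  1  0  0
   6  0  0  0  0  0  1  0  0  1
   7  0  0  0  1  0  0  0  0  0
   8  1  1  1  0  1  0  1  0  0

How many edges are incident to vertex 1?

Vertex 1 has neighbors [8], so deg(1) = 1.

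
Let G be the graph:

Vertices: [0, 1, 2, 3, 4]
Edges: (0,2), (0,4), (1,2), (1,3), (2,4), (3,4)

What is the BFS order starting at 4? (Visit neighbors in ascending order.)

BFS from vertex 4 (neighbors processed in ascending order):
Visit order: 4, 0, 2, 3, 1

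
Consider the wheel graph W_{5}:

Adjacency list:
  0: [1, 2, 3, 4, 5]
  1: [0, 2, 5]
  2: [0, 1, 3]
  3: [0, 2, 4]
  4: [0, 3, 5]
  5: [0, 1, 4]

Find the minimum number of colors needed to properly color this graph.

W_{5} = C_{5} plus a hub adjacent to every cycle vertex.
The outer cycle needs 3 colors (odd cycle); the hub is adjacent to all of them so needs a fresh color.
Chromatic number = 3 + 1 = 4.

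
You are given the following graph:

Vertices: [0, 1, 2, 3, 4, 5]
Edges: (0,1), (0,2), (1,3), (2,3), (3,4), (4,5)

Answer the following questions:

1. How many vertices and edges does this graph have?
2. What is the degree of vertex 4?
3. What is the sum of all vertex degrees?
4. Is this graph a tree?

Count: 6 vertices, 6 edges.
Vertex 4 has neighbors [3, 5], degree = 2.
Handshaking lemma: 2 * 6 = 12.
A tree on 6 vertices has 5 edges. This graph has 6 edges (1 extra). Not a tree.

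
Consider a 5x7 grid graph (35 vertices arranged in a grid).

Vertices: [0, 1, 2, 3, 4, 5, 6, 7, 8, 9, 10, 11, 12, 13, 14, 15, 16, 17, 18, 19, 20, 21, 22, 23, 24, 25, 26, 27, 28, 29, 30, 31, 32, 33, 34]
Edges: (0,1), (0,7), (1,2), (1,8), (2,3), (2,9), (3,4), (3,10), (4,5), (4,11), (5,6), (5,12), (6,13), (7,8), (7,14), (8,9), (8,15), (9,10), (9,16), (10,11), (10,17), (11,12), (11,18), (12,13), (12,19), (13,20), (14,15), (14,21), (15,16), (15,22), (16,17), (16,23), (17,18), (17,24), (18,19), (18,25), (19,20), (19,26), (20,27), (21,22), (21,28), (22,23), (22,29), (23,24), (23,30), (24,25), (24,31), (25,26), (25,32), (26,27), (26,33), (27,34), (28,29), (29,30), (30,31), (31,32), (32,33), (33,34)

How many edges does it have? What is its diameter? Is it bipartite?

A 5x7 grid has 28 vertical edges and 30 horizontal edges.
Total edges = 28 + 30 = 58.
Diameter = (5-1) + (7-1) = 10 (corner to opposite corner).
Grid graphs are bipartite (checkerboard coloring).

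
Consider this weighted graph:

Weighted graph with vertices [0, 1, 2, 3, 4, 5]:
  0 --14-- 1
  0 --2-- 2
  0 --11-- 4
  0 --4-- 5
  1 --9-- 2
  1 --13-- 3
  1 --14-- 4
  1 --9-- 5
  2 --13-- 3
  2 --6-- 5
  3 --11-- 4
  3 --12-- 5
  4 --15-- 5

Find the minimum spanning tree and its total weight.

Applying Kruskal's algorithm (sort edges by weight, add if no cycle):
  Add (0,2) w=2
  Add (0,5) w=4
  Skip (2,5) w=6 (creates cycle)
  Add (1,2) w=9
  Skip (1,5) w=9 (creates cycle)
  Add (0,4) w=11
  Add (3,4) w=11
  Skip (3,5) w=12 (creates cycle)
  Skip (1,3) w=13 (creates cycle)
  Skip (2,3) w=13 (creates cycle)
  Skip (0,1) w=14 (creates cycle)
  Skip (1,4) w=14 (creates cycle)
  Skip (4,5) w=15 (creates cycle)
MST weight = 37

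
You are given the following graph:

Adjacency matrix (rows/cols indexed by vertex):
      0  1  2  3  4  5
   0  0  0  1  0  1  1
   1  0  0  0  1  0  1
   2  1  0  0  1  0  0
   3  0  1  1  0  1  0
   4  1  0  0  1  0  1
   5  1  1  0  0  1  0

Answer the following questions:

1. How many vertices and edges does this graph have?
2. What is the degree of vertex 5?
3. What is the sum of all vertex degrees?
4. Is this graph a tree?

Count: 6 vertices, 8 edges.
Vertex 5 has neighbors [0, 1, 4], degree = 3.
Handshaking lemma: 2 * 8 = 16.
A tree on 6 vertices has 5 edges. This graph has 8 edges (3 extra). Not a tree.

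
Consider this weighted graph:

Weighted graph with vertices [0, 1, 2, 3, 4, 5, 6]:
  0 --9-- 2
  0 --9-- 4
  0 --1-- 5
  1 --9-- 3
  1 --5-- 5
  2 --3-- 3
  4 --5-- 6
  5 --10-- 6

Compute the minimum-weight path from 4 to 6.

Using Dijkstra's algorithm from vertex 4:
Shortest path: 4 -> 6
Total weight: 5 = 5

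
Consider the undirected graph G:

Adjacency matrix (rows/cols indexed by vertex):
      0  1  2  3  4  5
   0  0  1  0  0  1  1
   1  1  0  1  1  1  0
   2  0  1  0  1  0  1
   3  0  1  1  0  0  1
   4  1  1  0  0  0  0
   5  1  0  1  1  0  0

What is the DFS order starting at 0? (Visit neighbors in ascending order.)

DFS from vertex 0 (neighbors processed in ascending order):
Visit order: 0, 1, 2, 3, 5, 4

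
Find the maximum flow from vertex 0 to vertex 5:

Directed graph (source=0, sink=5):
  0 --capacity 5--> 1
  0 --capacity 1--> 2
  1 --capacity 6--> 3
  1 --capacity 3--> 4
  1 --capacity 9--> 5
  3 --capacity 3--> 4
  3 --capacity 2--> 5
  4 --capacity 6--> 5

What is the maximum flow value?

Computing max flow:
  Flow on (0->1): 5/5
  Flow on (1->5): 5/9
Maximum flow = 5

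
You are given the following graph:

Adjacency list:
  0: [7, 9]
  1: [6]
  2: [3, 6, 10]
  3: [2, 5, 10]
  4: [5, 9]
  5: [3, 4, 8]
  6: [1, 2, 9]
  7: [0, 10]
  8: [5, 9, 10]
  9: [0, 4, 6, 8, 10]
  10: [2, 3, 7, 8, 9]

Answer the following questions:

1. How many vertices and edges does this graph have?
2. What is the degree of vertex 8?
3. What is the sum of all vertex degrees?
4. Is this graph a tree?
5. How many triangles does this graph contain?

Count: 11 vertices, 16 edges.
Vertex 8 has neighbors [5, 9, 10], degree = 3.
Handshaking lemma: 2 * 16 = 32.
A tree on 11 vertices has 10 edges. This graph has 16 edges (6 extra). Not a tree.
Number of triangles = 2.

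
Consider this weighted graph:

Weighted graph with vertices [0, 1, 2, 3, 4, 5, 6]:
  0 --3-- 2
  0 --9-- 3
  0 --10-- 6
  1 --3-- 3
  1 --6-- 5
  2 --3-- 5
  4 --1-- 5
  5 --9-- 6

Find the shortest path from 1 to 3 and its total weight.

Using Dijkstra's algorithm from vertex 1:
Shortest path: 1 -> 3
Total weight: 3 = 3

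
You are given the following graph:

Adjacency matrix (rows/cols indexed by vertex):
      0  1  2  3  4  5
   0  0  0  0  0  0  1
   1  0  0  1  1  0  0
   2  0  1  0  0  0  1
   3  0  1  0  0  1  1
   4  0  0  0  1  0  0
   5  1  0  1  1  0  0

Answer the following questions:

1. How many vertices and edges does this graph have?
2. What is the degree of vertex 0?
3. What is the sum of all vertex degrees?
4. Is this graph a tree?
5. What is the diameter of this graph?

Count: 6 vertices, 6 edges.
Vertex 0 has neighbors [5], degree = 1.
Handshaking lemma: 2 * 6 = 12.
A tree on 6 vertices has 5 edges. This graph has 6 edges (1 extra). Not a tree.
Diameter (longest shortest path) = 3.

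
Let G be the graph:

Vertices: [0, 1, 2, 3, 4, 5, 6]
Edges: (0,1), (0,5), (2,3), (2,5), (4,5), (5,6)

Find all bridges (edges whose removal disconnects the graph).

A bridge is an edge whose removal increases the number of connected components.
Bridges found: (0,1), (0,5), (2,3), (2,5), (4,5), (5,6)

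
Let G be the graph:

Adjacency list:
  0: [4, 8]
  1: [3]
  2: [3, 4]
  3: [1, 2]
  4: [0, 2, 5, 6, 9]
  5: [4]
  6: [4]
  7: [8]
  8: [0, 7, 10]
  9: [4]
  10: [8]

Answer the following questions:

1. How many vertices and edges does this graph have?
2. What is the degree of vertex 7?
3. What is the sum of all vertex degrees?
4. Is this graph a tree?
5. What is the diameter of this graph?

Count: 11 vertices, 10 edges.
Vertex 7 has neighbors [8], degree = 1.
Handshaking lemma: 2 * 10 = 20.
A graph is a tree iff it is connected and has exactly n-1 edges. This graph is connected (all 11 vertices in one component) and has 11-1 = 10 edges. It is a tree.
Diameter (longest shortest path) = 6.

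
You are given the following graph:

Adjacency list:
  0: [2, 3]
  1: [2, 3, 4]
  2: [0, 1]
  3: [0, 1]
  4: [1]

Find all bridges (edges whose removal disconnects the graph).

A bridge is an edge whose removal increases the number of connected components.
Bridges found: (1,4)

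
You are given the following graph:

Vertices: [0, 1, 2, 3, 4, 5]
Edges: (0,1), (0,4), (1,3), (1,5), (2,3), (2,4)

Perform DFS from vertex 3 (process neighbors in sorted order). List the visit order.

DFS from vertex 3 (neighbors processed in ascending order):
Visit order: 3, 1, 0, 4, 2, 5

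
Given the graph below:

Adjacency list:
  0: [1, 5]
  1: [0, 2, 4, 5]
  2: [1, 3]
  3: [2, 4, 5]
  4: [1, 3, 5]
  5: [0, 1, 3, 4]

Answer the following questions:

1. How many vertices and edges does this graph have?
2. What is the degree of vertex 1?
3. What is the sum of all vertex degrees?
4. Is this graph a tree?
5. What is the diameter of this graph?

Count: 6 vertices, 9 edges.
Vertex 1 has neighbors [0, 2, 4, 5], degree = 4.
Handshaking lemma: 2 * 9 = 18.
A tree on 6 vertices has 5 edges. This graph has 9 edges (4 extra). Not a tree.
Diameter (longest shortest path) = 2.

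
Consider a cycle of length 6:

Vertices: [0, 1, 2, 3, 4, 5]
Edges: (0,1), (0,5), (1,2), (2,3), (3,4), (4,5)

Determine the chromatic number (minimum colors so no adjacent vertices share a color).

This is an even cycle (C_6). Even cycles are bipartite.
Chromatic number = 2.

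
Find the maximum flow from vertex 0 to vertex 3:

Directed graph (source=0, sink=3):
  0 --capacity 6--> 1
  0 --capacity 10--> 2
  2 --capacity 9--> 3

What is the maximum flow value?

Computing max flow:
  Flow on (0->2): 9/10
  Flow on (2->3): 9/9
Maximum flow = 9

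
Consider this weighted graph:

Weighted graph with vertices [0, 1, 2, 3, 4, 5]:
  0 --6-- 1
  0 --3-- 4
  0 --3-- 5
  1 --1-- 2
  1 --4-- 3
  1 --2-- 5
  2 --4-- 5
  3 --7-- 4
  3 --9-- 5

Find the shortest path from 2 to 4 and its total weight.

Using Dijkstra's algorithm from vertex 2:
Shortest path: 2 -> 1 -> 5 -> 0 -> 4
Total weight: 1 + 2 + 3 + 3 = 9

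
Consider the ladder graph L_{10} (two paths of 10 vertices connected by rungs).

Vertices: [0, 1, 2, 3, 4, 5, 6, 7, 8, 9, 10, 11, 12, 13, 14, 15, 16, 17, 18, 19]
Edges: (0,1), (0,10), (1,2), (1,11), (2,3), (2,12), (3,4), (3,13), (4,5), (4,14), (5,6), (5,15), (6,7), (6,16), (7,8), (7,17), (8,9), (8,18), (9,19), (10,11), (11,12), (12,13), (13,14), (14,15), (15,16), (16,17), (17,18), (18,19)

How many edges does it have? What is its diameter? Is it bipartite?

Ladder graph L_{10}: 10 rungs + 2 * (10-1) path edges = 10 + 18 = 28 edges.
Diameter = 10.
Ladder graphs are bipartite (alternating coloring along each path).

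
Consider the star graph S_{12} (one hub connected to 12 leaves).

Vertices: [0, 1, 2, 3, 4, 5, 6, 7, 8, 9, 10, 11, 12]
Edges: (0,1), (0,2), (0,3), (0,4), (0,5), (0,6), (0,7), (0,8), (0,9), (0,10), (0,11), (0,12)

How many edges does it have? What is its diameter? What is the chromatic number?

Star graph S_{12}: the hub connects to all 12 leaves.
Edges = 12.
Diameter = 2 (any leaf to hub is 1, leaf to leaf through hub is 2).
Star graphs are bipartite (hub vs leaves), so chromatic number = 2.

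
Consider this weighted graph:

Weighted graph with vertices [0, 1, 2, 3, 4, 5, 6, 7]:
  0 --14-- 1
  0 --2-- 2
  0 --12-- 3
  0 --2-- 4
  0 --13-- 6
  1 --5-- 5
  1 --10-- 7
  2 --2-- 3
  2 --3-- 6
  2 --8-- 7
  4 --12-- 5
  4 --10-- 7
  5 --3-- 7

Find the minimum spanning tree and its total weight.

Applying Kruskal's algorithm (sort edges by weight, add if no cycle):
  Add (0,4) w=2
  Add (0,2) w=2
  Add (2,3) w=2
  Add (2,6) w=3
  Add (5,7) w=3
  Add (1,5) w=5
  Add (2,7) w=8
  Skip (1,7) w=10 (creates cycle)
  Skip (4,7) w=10 (creates cycle)
  Skip (0,3) w=12 (creates cycle)
  Skip (4,5) w=12 (creates cycle)
  Skip (0,6) w=13 (creates cycle)
  Skip (0,1) w=14 (creates cycle)
MST weight = 25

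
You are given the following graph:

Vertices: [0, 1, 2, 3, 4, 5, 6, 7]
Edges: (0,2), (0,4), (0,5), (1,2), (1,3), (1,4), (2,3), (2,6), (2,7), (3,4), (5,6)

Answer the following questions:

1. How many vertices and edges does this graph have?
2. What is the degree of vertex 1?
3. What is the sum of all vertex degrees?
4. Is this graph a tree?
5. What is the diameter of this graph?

Count: 8 vertices, 11 edges.
Vertex 1 has neighbors [2, 3, 4], degree = 3.
Handshaking lemma: 2 * 11 = 22.
A tree on 8 vertices has 7 edges. This graph has 11 edges (4 extra). Not a tree.
Diameter (longest shortest path) = 3.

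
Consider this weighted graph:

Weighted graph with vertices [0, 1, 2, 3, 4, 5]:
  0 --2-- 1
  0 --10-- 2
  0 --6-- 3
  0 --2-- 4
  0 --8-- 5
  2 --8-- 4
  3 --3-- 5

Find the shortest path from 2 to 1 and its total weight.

Using Dijkstra's algorithm from vertex 2:
Shortest path: 2 -> 0 -> 1
Total weight: 10 + 2 = 12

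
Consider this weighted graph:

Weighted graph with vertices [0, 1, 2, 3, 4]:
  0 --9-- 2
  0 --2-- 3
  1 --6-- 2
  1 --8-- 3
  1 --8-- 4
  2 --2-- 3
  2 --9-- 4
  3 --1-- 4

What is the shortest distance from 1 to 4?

Using Dijkstra's algorithm from vertex 1:
Shortest path: 1 -> 4
Total weight: 8 = 8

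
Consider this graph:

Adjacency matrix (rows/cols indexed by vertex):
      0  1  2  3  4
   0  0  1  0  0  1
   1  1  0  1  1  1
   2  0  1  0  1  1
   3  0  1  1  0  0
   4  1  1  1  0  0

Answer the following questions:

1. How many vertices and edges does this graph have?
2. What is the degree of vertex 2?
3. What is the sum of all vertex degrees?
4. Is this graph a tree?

Count: 5 vertices, 7 edges.
Vertex 2 has neighbors [1, 3, 4], degree = 3.
Handshaking lemma: 2 * 7 = 14.
A tree on 5 vertices has 4 edges. This graph has 7 edges (3 extra). Not a tree.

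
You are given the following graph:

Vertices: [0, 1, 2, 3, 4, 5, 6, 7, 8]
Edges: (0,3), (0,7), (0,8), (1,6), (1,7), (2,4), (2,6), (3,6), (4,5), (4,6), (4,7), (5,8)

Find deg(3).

Vertex 3 has neighbors [0, 6], so deg(3) = 2.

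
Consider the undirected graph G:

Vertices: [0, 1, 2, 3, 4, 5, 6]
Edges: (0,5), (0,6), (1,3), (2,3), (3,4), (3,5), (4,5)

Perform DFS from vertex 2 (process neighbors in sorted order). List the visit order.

DFS from vertex 2 (neighbors processed in ascending order):
Visit order: 2, 3, 1, 4, 5, 0, 6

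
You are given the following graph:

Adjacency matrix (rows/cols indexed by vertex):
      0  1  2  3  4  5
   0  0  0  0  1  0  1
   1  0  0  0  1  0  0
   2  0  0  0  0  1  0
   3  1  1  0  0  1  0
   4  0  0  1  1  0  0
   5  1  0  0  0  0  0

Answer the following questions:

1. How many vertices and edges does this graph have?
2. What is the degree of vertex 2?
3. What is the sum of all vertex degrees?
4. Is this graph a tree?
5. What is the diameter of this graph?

Count: 6 vertices, 5 edges.
Vertex 2 has neighbors [4], degree = 1.
Handshaking lemma: 2 * 5 = 10.
A graph is a tree iff it is connected and has exactly n-1 edges. This graph is connected (all 6 vertices in one component) and has 6-1 = 5 edges. It is a tree.
Diameter (longest shortest path) = 4.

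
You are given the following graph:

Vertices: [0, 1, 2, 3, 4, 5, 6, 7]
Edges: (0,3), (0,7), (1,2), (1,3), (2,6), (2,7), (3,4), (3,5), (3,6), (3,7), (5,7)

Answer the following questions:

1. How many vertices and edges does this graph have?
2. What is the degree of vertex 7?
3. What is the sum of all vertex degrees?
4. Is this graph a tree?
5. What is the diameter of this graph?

Count: 8 vertices, 11 edges.
Vertex 7 has neighbors [0, 2, 3, 5], degree = 4.
Handshaking lemma: 2 * 11 = 22.
A tree on 8 vertices has 7 edges. This graph has 11 edges (4 extra). Not a tree.
Diameter (longest shortest path) = 3.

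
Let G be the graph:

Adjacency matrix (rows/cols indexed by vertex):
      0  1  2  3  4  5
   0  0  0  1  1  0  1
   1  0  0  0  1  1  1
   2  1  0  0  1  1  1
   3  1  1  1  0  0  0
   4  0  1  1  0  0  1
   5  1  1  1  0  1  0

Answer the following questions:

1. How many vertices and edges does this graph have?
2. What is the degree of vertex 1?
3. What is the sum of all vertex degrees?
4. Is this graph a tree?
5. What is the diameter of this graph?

Count: 6 vertices, 10 edges.
Vertex 1 has neighbors [3, 4, 5], degree = 3.
Handshaking lemma: 2 * 10 = 20.
A tree on 6 vertices has 5 edges. This graph has 10 edges (5 extra). Not a tree.
Diameter (longest shortest path) = 2.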